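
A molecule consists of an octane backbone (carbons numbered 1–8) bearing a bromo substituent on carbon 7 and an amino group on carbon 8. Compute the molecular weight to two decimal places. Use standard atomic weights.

Atom tally by fragment:
  CH3 → C:1 H:3
  CH2 → C:1 H:2
  CH2 → C:1 H:2
  CH2 → C:1 H:2
  CH2 → C:1 H:2
  CH2 → C:1 H:2
  CH(Br) → C:1 H:1 Br:1
  CH2NH2 → C:1 H:4 N:1
Element totals:
  C: 8
  H: 18
  Br: 1
  N: 1
Molecular formula: C8H18BrN.
  M = 8(12.011) + 18(1.008) + 79.904 + 14.007
    = 96.088 + 18.144 + 79.904 + 14.007 = 208.143

208.14 g/mol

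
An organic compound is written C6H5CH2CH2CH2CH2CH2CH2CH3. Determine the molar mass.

176.30 g/mol

Atom tally by fragment:
  C6H5CH2 → C:7 H:7
  CH2 → C:1 H:2
  CH2 → C:1 H:2
  CH2 → C:1 H:2
  CH2 → C:1 H:2
  CH2 → C:1 H:2
  CH3 → C:1 H:3
Element totals:
  C: 13
  H: 20
Molecular formula: C13H20.
  M = 13(12.011) + 20(1.008)
    = 156.143 + 20.160 = 176.303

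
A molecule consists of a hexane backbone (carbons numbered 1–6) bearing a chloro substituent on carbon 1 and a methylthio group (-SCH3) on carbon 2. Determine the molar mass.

Atom tally by fragment:
  ClCH2 → C:1 H:2 Cl:1
  CH(SCH3) → C:2 H:4 S:1
  CH2 → C:1 H:2
  CH2 → C:1 H:2
  CH2 → C:1 H:2
  CH3 → C:1 H:3
Element totals:
  C: 7
  H: 15
  Cl: 1
  S: 1
Molecular formula: C7H15ClS.
  M = 7(12.011) + 15(1.008) + 35.45 + 32.06
    = 84.077 + 15.120 + 35.450 + 32.060 = 166.707

166.71 g/mol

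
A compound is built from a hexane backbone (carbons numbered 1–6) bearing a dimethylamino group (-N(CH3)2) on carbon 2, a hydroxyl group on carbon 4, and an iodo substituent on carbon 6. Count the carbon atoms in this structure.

Atom tally by fragment:
  CH3 → C:1 H:3
  CH(N(CH3)2) → C:3 H:7 N:1
  CH2 → C:1 H:2
  CH(OH) → C:1 H:2 O:1
  CH2 → C:1 H:2
  CH2I → C:1 H:2 I:1
Element totals:
  C: 8
  H: 18
  I: 1
  N: 1
  O: 1

8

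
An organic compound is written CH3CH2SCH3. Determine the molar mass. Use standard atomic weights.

76.16 g/mol

Element totals:
  C: 3
  H: 8
  S: 1
Molecular formula: C3H8S.
  M = 3(12.011) + 8(1.008) + 32.06
    = 36.033 + 8.064 + 32.060 = 76.157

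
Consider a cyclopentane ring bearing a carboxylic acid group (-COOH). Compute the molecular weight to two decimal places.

Atom tally by fragment:
  cyclopentane ring core → C:5 H:10
  (− 1 ring H displaced by substituents)
  + COOH → C:1 H:1 O:2
Element totals:
  C: 6
  H: 10
  O: 2
Molecular formula: C6H10O2.
  M = 6(12.011) + 10(1.008) + 2(15.999)
    = 72.066 + 10.080 + 31.998 = 114.144

114.14 g/mol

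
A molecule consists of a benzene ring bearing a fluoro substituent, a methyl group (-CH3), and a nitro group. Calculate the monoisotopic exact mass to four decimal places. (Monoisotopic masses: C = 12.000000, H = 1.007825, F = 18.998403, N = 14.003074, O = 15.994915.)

Atom tally by fragment:
  benzene ring core → C:6 H:6
  (− 3 ring H displaced by substituents)
  + F → F:1
  + CH3 → C:1 H:3
  + NO2 → N:1 O:2
Element totals:
  C: 7
  H: 6
  F: 1
  N: 1
  O: 2
Molecular formula: C7H6FNO2.
  M = 7(12.0) + 6(1.007825) + 18.998403 + 14.003074 + 2(15.994915)
    = 84.000000 + 6.046950 + 18.998403 + 14.003074 + 31.989830 = 155.038257

155.0383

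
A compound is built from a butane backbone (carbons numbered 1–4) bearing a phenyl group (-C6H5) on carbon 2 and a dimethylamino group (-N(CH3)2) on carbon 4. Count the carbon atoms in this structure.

12

Atom tally by fragment:
  CH3 → C:1 H:3
  CH(C6H5) → C:7 H:6
  CH2 → C:1 H:2
  CH2N(CH3)2 → C:3 H:8 N:1
Element totals:
  C: 12
  H: 19
  N: 1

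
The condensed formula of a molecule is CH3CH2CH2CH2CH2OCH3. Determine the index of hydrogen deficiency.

0

Atom tally by fragment:
  CH3 → C:1 H:3
  CH2 → C:1 H:2
  CH2 → C:1 H:2
  CH2 → C:1 H:2
  CH2OCH3 → C:2 H:5 O:1
Element totals:
  C: 6
  H: 14
  O: 1
Molecular formula: C6H14O.
DoU = (2C + 2 + N − H − X) / 2 = (2·6 + 2 + 0 − 14 − 0) / 2 = 0.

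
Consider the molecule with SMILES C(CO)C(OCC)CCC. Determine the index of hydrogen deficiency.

Atom tally by fragment:
  HOCH2CH2 → C:2 H:5 O:1
  CH(OC2H5) → C:3 H:6 O:1
  CH2 → C:1 H:2
  CH2 → C:1 H:2
  CH3 → C:1 H:3
Element totals:
  C: 8
  H: 18
  O: 2
Molecular formula: C8H18O2.
DoU = (2C + 2 + N − H − X) / 2 = (2·8 + 2 + 0 − 18 − 0) / 2 = 0.

0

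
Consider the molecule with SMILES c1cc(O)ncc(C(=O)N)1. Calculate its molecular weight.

138.13 g/mol

Atom tally by fragment:
  pyridine ring core → C:5 H:5 N:1
  (− 2 ring H displaced by substituents)
  + OH → O:1 H:1
  + CONH2 → C:1 H:2 O:1 N:1
Element totals:
  C: 6
  H: 6
  N: 2
  O: 2
Molecular formula: C6H6N2O2.
  M = 6(12.011) + 6(1.008) + 2(14.007) + 2(15.999)
    = 72.066 + 6.048 + 28.014 + 31.998 = 138.126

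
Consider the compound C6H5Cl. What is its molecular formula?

C6H5Cl

Atom tally by fragment:
  benzene ring core → C:6 H:6
  (− 1 ring H displaced by substituents)
  + Cl → Cl:1
Element totals:
  C: 6
  H: 5
  Cl: 1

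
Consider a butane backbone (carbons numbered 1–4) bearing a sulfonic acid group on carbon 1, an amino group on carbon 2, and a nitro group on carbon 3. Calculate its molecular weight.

198.19 g/mol

Atom tally by fragment:
  HO3SCH2 → C:1 H:3 S:1 O:3
  CH(NH2) → C:1 H:3 N:1
  CH(NO2) → C:1 H:1 N:1 O:2
  CH3 → C:1 H:3
Element totals:
  C: 4
  H: 10
  N: 2
  O: 5
  S: 1
Molecular formula: C4H10N2O5S.
  M = 4(12.011) + 10(1.008) + 2(14.007) + 5(15.999) + 32.06
    = 48.044 + 10.080 + 28.014 + 79.995 + 32.060 = 198.193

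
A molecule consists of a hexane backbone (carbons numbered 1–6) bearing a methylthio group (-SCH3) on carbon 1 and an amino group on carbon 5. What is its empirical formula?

C7H17NS

Atom tally by fragment:
  CH3SCH2 → C:2 H:5 S:1
  CH2 → C:1 H:2
  CH2 → C:1 H:2
  CH2 → C:1 H:2
  CH(NH2) → C:1 H:3 N:1
  CH3 → C:1 H:3
Element totals:
  C: 7
  H: 17
  N: 1
  S: 1
Molecular formula: C7H17NS.
gcd of subscripts (7, 17, 1, 1) = 1, so the empirical formula equals the molecular formula.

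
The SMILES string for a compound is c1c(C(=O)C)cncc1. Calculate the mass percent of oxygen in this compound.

13.21%

Atom tally by fragment:
  pyridine ring core → C:5 H:5 N:1
  (− 1 ring H displaced by substituents)
  + COCH3 → C:2 H:3 O:1
Element totals:
  C: 7
  H: 7
  N: 1
  O: 1
Molecular formula: C7H7NO.
Molar mass = 121.139 g/mol.
Mass from O: 1 × 15.999 = 15.999 g/mol.
%O = 15.999 / 121.139 × 100 = 13.21%.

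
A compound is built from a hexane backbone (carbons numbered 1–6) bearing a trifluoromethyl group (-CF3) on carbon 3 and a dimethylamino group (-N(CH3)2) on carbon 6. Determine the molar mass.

197.24 g/mol

Atom tally by fragment:
  CH3 → C:1 H:3
  CH2 → C:1 H:2
  CH(CF3) → C:2 H:1 F:3
  CH2 → C:1 H:2
  CH2 → C:1 H:2
  CH2N(CH3)2 → C:3 H:8 N:1
Element totals:
  C: 9
  H: 18
  F: 3
  N: 1
Molecular formula: C9H18F3N.
  M = 9(12.011) + 18(1.008) + 3(18.998) + 14.007
    = 108.099 + 18.144 + 56.994 + 14.007 = 197.244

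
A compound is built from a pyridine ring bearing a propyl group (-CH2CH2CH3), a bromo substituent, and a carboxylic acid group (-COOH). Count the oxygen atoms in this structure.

Atom tally by fragment:
  pyridine ring core → C:5 H:5 N:1
  (− 3 ring H displaced by substituents)
  + CH2CH2CH3 → C:3 H:7
  + Br → Br:1
  + COOH → C:1 H:1 O:2
Element totals:
  C: 9
  H: 10
  Br: 1
  N: 1
  O: 2

2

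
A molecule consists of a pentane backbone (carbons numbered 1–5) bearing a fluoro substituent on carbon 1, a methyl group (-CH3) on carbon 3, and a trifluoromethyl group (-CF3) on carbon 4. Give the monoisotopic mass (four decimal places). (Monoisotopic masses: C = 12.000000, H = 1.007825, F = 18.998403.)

Atom tally by fragment:
  FCH2 → C:1 H:2 F:1
  CH2 → C:1 H:2
  CH(CH3) → C:2 H:4
  CH(CF3) → C:2 H:1 F:3
  CH3 → C:1 H:3
Element totals:
  C: 7
  H: 12
  F: 4
Molecular formula: C7H12F4.
  M = 7(12.0) + 12(1.007825) + 4(18.998403)
    = 84.000000 + 12.093900 + 75.993612 = 172.087512

172.0875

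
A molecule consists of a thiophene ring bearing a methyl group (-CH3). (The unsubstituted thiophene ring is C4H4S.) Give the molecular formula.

Atom tally by fragment:
  thiophene ring core → C:4 H:4 S:1
  (− 1 ring H displaced by substituents)
  + CH3 → C:1 H:3
Element totals:
  C: 5
  H: 6
  S: 1

C5H6S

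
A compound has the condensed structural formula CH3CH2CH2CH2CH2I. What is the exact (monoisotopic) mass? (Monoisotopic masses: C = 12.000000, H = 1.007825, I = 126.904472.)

197.9905

Element totals:
  C: 5
  H: 11
  I: 1
Molecular formula: C5H11I.
  M = 5(12.0) + 11(1.007825) + 126.904472
    = 60.000000 + 11.086075 + 126.904472 = 197.990547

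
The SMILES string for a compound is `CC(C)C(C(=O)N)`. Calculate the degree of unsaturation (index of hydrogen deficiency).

1

Atom tally by fragment:
  CH3 → C:1 H:3
  CH(CH3) → C:2 H:4
  CH2CONH2 → C:2 H:4 O:1 N:1
Element totals:
  C: 5
  H: 11
  N: 1
  O: 1
Molecular formula: C5H11NO.
DoU = (2C + 2 + N − H − X) / 2 = (2·5 + 2 + 1 − 11 − 0) / 2 = 1.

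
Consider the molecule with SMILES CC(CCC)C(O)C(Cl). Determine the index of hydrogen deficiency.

Atom tally by fragment:
  CH3 → C:1 H:3
  CH(CH2CH2CH3) → C:4 H:8
  CH(OH) → C:1 H:2 O:1
  CH2Cl → C:1 H:2 Cl:1
Element totals:
  C: 7
  H: 15
  Cl: 1
  O: 1
Molecular formula: C7H15ClO.
DoU = (2C + 2 + N − H − X) / 2 = (2·7 + 2 + 0 − 15 − 1) / 2 = 0.

0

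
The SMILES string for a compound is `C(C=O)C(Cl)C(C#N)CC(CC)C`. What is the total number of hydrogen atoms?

Atom tally by fragment:
  OHCCH2 → C:2 H:3 O:1
  CH(Cl) → C:1 H:1 Cl:1
  CH(CN) → C:2 H:1 N:1
  CH2 → C:1 H:2
  CH(C2H5) → C:3 H:6
  CH3 → C:1 H:3
Element totals:
  C: 10
  H: 16
  Cl: 1
  N: 1
  O: 1

16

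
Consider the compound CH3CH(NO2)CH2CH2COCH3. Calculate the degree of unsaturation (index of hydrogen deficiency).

Atom tally by fragment:
  CH3 → C:1 H:3
  CH(NO2) → C:1 H:1 N:1 O:2
  CH2 → C:1 H:2
  CH2COCH3 → C:3 H:5 O:1
Element totals:
  C: 6
  H: 11
  N: 1
  O: 3
Molecular formula: C6H11NO3.
DoU = (2C + 2 + N − H − X) / 2 = (2·6 + 2 + 1 − 11 − 0) / 2 = 2.

2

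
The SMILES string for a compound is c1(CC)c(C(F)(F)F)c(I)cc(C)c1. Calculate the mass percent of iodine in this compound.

40.40%

Atom tally by fragment:
  benzene ring core → C:6 H:6
  (− 4 ring H displaced by substituents)
  + C2H5 → C:2 H:5
  + CF3 → C:1 F:3
  + I → I:1
  + CH3 → C:1 H:3
Element totals:
  C: 10
  H: 10
  F: 3
  I: 1
Molecular formula: C10H10F3I.
Molar mass = 314.088 g/mol.
Mass from I: 1 × 126.904 = 126.904 g/mol.
%I = 126.904 / 314.088 × 100 = 40.40%.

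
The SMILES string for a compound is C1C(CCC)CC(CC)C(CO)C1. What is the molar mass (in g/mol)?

Atom tally by fragment:
  cyclohexane ring core → C:6 H:12
  (− 3 ring H displaced by substituents)
  + CH2CH2CH3 → C:3 H:7
  + C2H5 → C:2 H:5
  + CH2OH → C:1 H:3 O:1
Element totals:
  C: 12
  H: 24
  O: 1
Molecular formula: C12H24O.
  M = 12(12.011) + 24(1.008) + 15.999
    = 144.132 + 24.192 + 15.999 = 184.323

184.32 g/mol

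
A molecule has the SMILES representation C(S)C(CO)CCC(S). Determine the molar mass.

166.30 g/mol

Atom tally by fragment:
  HSCH2 → C:1 H:3 S:1
  CH(CH2OH) → C:2 H:4 O:1
  CH2 → C:1 H:2
  CH2 → C:1 H:2
  CH2SH → C:1 H:3 S:1
Element totals:
  C: 6
  H: 14
  O: 1
  S: 2
Molecular formula: C6H14OS2.
  M = 6(12.011) + 14(1.008) + 15.999 + 2(32.06)
    = 72.066 + 14.112 + 15.999 + 64.120 = 166.297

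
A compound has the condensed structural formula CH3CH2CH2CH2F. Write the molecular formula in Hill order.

Atom tally by fragment:
  CH3 → C:1 H:3
  CH2 → C:1 H:2
  CH2 → C:1 H:2
  CH2F → C:1 H:2 F:1
Element totals:
  C: 4
  H: 9
  F: 1

C4H9F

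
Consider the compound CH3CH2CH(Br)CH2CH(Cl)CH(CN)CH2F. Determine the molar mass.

Atom tally by fragment:
  CH3 → C:1 H:3
  CH2 → C:1 H:2
  CH(Br) → C:1 H:1 Br:1
  CH2 → C:1 H:2
  CH(Cl) → C:1 H:1 Cl:1
  CH(CN) → C:2 H:1 N:1
  CH2F → C:1 H:2 F:1
Element totals:
  C: 8
  H: 12
  Br: 1
  Cl: 1
  F: 1
  N: 1
Molecular formula: C8H12BrClFN.
  M = 8(12.011) + 12(1.008) + 79.904 + 35.45 + 18.998 + 14.007
    = 96.088 + 12.096 + 79.904 + 35.450 + 18.998 + 14.007 = 256.543

256.54 g/mol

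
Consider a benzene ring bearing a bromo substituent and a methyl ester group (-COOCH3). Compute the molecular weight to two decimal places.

215.05 g/mol

Atom tally by fragment:
  benzene ring core → C:6 H:6
  (− 2 ring H displaced by substituents)
  + Br → Br:1
  + COOCH3 → C:2 H:3 O:2
Element totals:
  C: 8
  H: 7
  Br: 1
  O: 2
Molecular formula: C8H7BrO2.
  M = 8(12.011) + 7(1.008) + 79.904 + 2(15.999)
    = 96.088 + 7.056 + 79.904 + 31.998 = 215.046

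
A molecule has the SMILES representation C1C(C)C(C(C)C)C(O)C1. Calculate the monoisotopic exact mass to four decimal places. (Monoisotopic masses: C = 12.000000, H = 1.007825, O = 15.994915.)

142.1358

Atom tally by fragment:
  cyclopentane ring core → C:5 H:10
  (− 3 ring H displaced by substituents)
  + CH3 → C:1 H:3
  + CH(CH3)2 → C:3 H:7
  + OH → O:1 H:1
Element totals:
  C: 9
  H: 18
  O: 1
Molecular formula: C9H18O.
  M = 9(12.0) + 18(1.007825) + 15.994915
    = 108.000000 + 18.140850 + 15.994915 = 142.135765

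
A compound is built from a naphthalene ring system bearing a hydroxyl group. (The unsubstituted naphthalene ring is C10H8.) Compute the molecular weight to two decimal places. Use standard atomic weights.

Atom tally by fragment:
  naphthalene ring system core → C:10 H:8
  (− 1 ring H displaced by substituents)
  + OH → O:1 H:1
Element totals:
  C: 10
  H: 8
  O: 1
Molecular formula: C10H8O.
  M = 10(12.011) + 8(1.008) + 15.999
    = 120.110 + 8.064 + 15.999 = 144.173

144.17 g/mol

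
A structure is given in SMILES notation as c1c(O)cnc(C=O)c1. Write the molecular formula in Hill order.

C6H5NO2

Atom tally by fragment:
  pyridine ring core → C:5 H:5 N:1
  (− 2 ring H displaced by substituents)
  + OH → O:1 H:1
  + CHO → C:1 H:1 O:1
Element totals:
  C: 6
  H: 5
  N: 1
  O: 2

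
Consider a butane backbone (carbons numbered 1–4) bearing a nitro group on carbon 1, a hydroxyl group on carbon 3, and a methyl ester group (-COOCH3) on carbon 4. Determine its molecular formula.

C6H11NO5

Atom tally by fragment:
  O2NCH2 → C:1 H:2 N:1 O:2
  CH2 → C:1 H:2
  CH(OH) → C:1 H:2 O:1
  CH2COOCH3 → C:3 H:5 O:2
Element totals:
  C: 6
  H: 11
  N: 1
  O: 5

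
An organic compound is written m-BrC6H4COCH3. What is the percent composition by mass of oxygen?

Atom tally by fragment:
  benzene ring core → C:6 H:6
  (− 2 ring H displaced by substituents)
  + Br → Br:1
  + COCH3 → C:2 H:3 O:1
Element totals:
  C: 8
  H: 7
  Br: 1
  O: 1
Molecular formula: C8H7BrO.
Molar mass = 199.047 g/mol.
Mass from O: 1 × 15.999 = 15.999 g/mol.
%O = 15.999 / 199.047 × 100 = 8.04%.

8.04%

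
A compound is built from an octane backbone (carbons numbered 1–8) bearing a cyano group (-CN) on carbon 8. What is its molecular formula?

C9H17N

Atom tally by fragment:
  CH3 → C:1 H:3
  CH2 → C:1 H:2
  CH2 → C:1 H:2
  CH2 → C:1 H:2
  CH2 → C:1 H:2
  CH2 → C:1 H:2
  CH2 → C:1 H:2
  CH2CN → C:2 H:2 N:1
Element totals:
  C: 9
  H: 17
  N: 1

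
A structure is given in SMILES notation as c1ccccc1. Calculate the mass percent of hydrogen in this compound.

Atom tally by fragment:
  benzene ring core → C:6 H:6
Element totals:
  C: 6
  H: 6
Molecular formula: C6H6.
Molar mass = 78.114 g/mol.
Mass from H: 6 × 1.008 = 6.048 g/mol.
%H = 6.048 / 78.114 × 100 = 7.74%.

7.74%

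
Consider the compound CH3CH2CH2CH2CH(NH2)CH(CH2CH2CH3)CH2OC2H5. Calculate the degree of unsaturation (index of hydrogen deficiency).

0

Atom tally by fragment:
  CH3 → C:1 H:3
  CH2 → C:1 H:2
  CH2 → C:1 H:2
  CH2 → C:1 H:2
  CH(NH2) → C:1 H:3 N:1
  CH(CH2CH2CH3) → C:4 H:8
  CH2OC2H5 → C:3 H:7 O:1
Element totals:
  C: 12
  H: 27
  N: 1
  O: 1
Molecular formula: C12H27NO.
DoU = (2C + 2 + N − H − X) / 2 = (2·12 + 2 + 1 − 27 − 0) / 2 = 0.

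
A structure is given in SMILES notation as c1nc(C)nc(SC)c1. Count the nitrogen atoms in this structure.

2

Atom tally by fragment:
  pyrimidine ring core → C:4 H:4 N:2
  (− 2 ring H displaced by substituents)
  + CH3 → C:1 H:3
  + SCH3 → C:1 H:3 S:1
Element totals:
  C: 6
  H: 8
  N: 2
  S: 1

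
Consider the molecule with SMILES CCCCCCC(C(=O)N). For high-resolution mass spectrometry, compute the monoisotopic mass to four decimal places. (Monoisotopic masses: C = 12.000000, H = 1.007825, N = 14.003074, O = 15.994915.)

143.1310

Atom tally by fragment:
  CH3 → C:1 H:3
  CH2 → C:1 H:2
  CH2 → C:1 H:2
  CH2 → C:1 H:2
  CH2 → C:1 H:2
  CH2 → C:1 H:2
  CH2CONH2 → C:2 H:4 O:1 N:1
Element totals:
  C: 8
  H: 17
  N: 1
  O: 1
Molecular formula: C8H17NO.
  M = 8(12.0) + 17(1.007825) + 14.003074 + 15.994915
    = 96.000000 + 17.133025 + 14.003074 + 15.994915 = 143.131014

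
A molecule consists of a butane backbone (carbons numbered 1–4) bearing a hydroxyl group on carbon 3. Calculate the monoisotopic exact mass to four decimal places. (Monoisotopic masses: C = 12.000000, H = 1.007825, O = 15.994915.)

74.0732

Atom tally by fragment:
  CH3 → C:1 H:3
  CH2 → C:1 H:2
  CH(OH) → C:1 H:2 O:1
  CH3 → C:1 H:3
Element totals:
  C: 4
  H: 10
  O: 1
Molecular formula: C4H10O.
  M = 4(12.0) + 10(1.007825) + 15.994915
    = 48.000000 + 10.078250 + 15.994915 = 74.073165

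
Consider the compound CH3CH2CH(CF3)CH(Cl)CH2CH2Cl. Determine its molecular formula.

C7H11Cl2F3

Atom tally by fragment:
  CH3 → C:1 H:3
  CH2 → C:1 H:2
  CH(CF3) → C:2 H:1 F:3
  CH(Cl) → C:1 H:1 Cl:1
  CH2 → C:1 H:2
  CH2Cl → C:1 H:2 Cl:1
Element totals:
  C: 7
  H: 11
  Cl: 2
  F: 3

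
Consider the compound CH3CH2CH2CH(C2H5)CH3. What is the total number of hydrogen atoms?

Element totals:
  C: 7
  H: 16

16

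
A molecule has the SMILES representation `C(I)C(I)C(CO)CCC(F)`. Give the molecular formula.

Atom tally by fragment:
  ICH2 → C:1 H:2 I:1
  CH(I) → C:1 H:1 I:1
  CH(CH2OH) → C:2 H:4 O:1
  CH2 → C:1 H:2
  CH2 → C:1 H:2
  CH2F → C:1 H:2 F:1
Element totals:
  C: 7
  H: 13
  F: 1
  I: 2
  O: 1

C7H13FI2O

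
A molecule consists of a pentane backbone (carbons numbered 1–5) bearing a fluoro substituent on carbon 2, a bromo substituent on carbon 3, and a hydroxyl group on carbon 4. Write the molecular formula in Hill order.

Atom tally by fragment:
  CH3 → C:1 H:3
  CH(F) → C:1 H:1 F:1
  CH(Br) → C:1 H:1 Br:1
  CH(OH) → C:1 H:2 O:1
  CH3 → C:1 H:3
Element totals:
  C: 5
  H: 10
  Br: 1
  F: 1
  O: 1

C5H10BrFO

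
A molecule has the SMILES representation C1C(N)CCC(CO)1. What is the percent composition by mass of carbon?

62.57%

Atom tally by fragment:
  cyclopentane ring core → C:5 H:10
  (− 2 ring H displaced by substituents)
  + NH2 → N:1 H:2
  + CH2OH → C:1 H:3 O:1
Element totals:
  C: 6
  H: 13
  N: 1
  O: 1
Molecular formula: C6H13NO.
Molar mass = 115.176 g/mol.
Mass from C: 6 × 12.011 = 72.066 g/mol.
%C = 72.066 / 115.176 × 100 = 62.57%.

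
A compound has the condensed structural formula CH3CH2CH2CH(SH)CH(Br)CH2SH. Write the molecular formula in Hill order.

Atom tally by fragment:
  CH3 → C:1 H:3
  CH2 → C:1 H:2
  CH2 → C:1 H:2
  CH(SH) → C:1 H:2 S:1
  CH(Br) → C:1 H:1 Br:1
  CH2SH → C:1 H:3 S:1
Element totals:
  C: 6
  H: 13
  Br: 1
  S: 2

C6H13BrS2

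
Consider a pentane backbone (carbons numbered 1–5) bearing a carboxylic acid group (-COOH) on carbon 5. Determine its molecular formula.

Atom tally by fragment:
  CH3 → C:1 H:3
  CH2 → C:1 H:2
  CH2 → C:1 H:2
  CH2 → C:1 H:2
  CH2COOH → C:2 H:3 O:2
Element totals:
  C: 6
  H: 12
  O: 2

C6H12O2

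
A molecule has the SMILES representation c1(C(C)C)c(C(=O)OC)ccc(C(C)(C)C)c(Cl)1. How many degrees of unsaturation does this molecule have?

5

Atom tally by fragment:
  benzene ring core → C:6 H:6
  (− 4 ring H displaced by substituents)
  + CH(CH3)2 → C:3 H:7
  + COOCH3 → C:2 H:3 O:2
  + C(CH3)3 → C:4 H:9
  + Cl → Cl:1
Element totals:
  C: 15
  H: 21
  Cl: 1
  O: 2
Molecular formula: C15H21ClO2.
DoU = (2C + 2 + N − H − X) / 2 = (2·15 + 2 + 0 − 21 − 1) / 2 = 5.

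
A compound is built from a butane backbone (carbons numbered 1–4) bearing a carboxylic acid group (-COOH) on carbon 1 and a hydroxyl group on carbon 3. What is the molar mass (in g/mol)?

118.13 g/mol

Atom tally by fragment:
  HOOCCH2 → C:2 H:3 O:2
  CH2 → C:1 H:2
  CH(OH) → C:1 H:2 O:1
  CH3 → C:1 H:3
Element totals:
  C: 5
  H: 10
  O: 3
Molecular formula: C5H10O3.
  M = 5(12.011) + 10(1.008) + 3(15.999)
    = 60.055 + 10.080 + 47.997 = 118.132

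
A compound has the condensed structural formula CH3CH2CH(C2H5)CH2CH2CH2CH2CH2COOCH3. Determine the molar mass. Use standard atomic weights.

Atom tally by fragment:
  CH3 → C:1 H:3
  CH2 → C:1 H:2
  CH(C2H5) → C:3 H:6
  CH2 → C:1 H:2
  CH2 → C:1 H:2
  CH2 → C:1 H:2
  CH2 → C:1 H:2
  CH2COOCH3 → C:3 H:5 O:2
Element totals:
  C: 12
  H: 24
  O: 2
Molecular formula: C12H24O2.
  M = 12(12.011) + 24(1.008) + 2(15.999)
    = 144.132 + 24.192 + 31.998 = 200.322

200.32 g/mol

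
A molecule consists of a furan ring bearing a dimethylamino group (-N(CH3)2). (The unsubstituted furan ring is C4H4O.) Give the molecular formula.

Atom tally by fragment:
  furan ring core → C:4 H:4 O:1
  (− 1 ring H displaced by substituents)
  + N(CH3)2 → N:1 C:2 H:6
Element totals:
  C: 6
  H: 9
  N: 1
  O: 1

C6H9NO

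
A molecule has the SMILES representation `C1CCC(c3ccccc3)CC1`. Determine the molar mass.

160.26 g/mol

Atom tally by fragment:
  cyclohexane ring core → C:6 H:12
  (− 1 ring H displaced by substituents)
  + C6H5 → C:6 H:5
Element totals:
  C: 12
  H: 16
Molecular formula: C12H16.
  M = 12(12.011) + 16(1.008)
    = 144.132 + 16.128 = 160.260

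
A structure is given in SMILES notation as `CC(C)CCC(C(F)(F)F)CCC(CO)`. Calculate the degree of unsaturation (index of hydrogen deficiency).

0

Atom tally by fragment:
  CH3 → C:1 H:3
  CH(CH3) → C:2 H:4
  CH2 → C:1 H:2
  CH2 → C:1 H:2
  CH(CF3) → C:2 H:1 F:3
  CH2 → C:1 H:2
  CH2 → C:1 H:2
  CH2CH2OH → C:2 H:5 O:1
Element totals:
  C: 11
  H: 21
  F: 3
  O: 1
Molecular formula: C11H21F3O.
DoU = (2C + 2 + N − H − X) / 2 = (2·11 + 2 + 0 − 21 − 3) / 2 = 0.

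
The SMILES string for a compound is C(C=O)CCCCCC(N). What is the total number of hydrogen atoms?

Atom tally by fragment:
  OHCCH2 → C:2 H:3 O:1
  CH2 → C:1 H:2
  CH2 → C:1 H:2
  CH2 → C:1 H:2
  CH2 → C:1 H:2
  CH2 → C:1 H:2
  CH2NH2 → C:1 H:4 N:1
Element totals:
  C: 8
  H: 17
  N: 1
  O: 1

17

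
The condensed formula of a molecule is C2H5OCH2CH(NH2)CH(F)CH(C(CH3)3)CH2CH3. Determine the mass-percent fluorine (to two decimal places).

Atom tally by fragment:
  C2H5OCH2 → C:3 H:7 O:1
  CH(NH2) → C:1 H:3 N:1
  CH(F) → C:1 H:1 F:1
  CH(C(CH3)3) → C:5 H:10
  CH2 → C:1 H:2
  CH3 → C:1 H:3
Element totals:
  C: 12
  H: 26
  F: 1
  N: 1
  O: 1
Molecular formula: C12H26FNO.
Molar mass = 219.344 g/mol.
Mass from F: 1 × 18.998 = 18.998 g/mol.
%F = 18.998 / 219.344 × 100 = 8.66%.

8.66%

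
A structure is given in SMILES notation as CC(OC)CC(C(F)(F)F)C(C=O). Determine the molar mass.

198.18 g/mol

Atom tally by fragment:
  CH3 → C:1 H:3
  CH(OCH3) → C:2 H:4 O:1
  CH2 → C:1 H:2
  CH(CF3) → C:2 H:1 F:3
  CH2CHO → C:2 H:3 O:1
Element totals:
  C: 8
  H: 13
  F: 3
  O: 2
Molecular formula: C8H13F3O2.
  M = 8(12.011) + 13(1.008) + 3(18.998) + 2(15.999)
    = 96.088 + 13.104 + 56.994 + 31.998 = 198.184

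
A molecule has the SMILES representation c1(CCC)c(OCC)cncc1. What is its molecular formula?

Atom tally by fragment:
  pyridine ring core → C:5 H:5 N:1
  (− 2 ring H displaced by substituents)
  + CH2CH2CH3 → C:3 H:7
  + OC2H5 → C:2 H:5 O:1
Element totals:
  C: 10
  H: 15
  N: 1
  O: 1

C10H15NO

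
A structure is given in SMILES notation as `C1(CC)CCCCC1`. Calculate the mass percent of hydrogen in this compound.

Atom tally by fragment:
  cyclohexane ring core → C:6 H:12
  (− 1 ring H displaced by substituents)
  + C2H5 → C:2 H:5
Element totals:
  C: 8
  H: 16
Molecular formula: C8H16.
Molar mass = 112.216 g/mol.
Mass from H: 16 × 1.008 = 16.128 g/mol.
%H = 16.128 / 112.216 × 100 = 14.37%.

14.37%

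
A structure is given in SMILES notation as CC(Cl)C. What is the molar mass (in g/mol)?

78.54 g/mol

Atom tally by fragment:
  CH3 → C:1 H:3
  CH(Cl) → C:1 H:1 Cl:1
  CH3 → C:1 H:3
Element totals:
  C: 3
  H: 7
  Cl: 1
Molecular formula: C3H7Cl.
  M = 3(12.011) + 7(1.008) + 35.45
    = 36.033 + 7.056 + 35.450 = 78.539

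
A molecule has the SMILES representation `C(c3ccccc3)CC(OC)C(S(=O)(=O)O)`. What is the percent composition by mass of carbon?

54.08%

Atom tally by fragment:
  C6H5CH2 → C:7 H:7
  CH2 → C:1 H:2
  CH(OCH3) → C:2 H:4 O:1
  CH2SO3H → C:1 H:3 S:1 O:3
Element totals:
  C: 11
  H: 16
  O: 4
  S: 1
Molecular formula: C11H16O4S.
Molar mass = 244.305 g/mol.
Mass from C: 11 × 12.011 = 132.121 g/mol.
%C = 132.121 / 244.305 × 100 = 54.08%.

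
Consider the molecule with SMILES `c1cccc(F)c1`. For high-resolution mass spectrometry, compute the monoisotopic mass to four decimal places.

Atom tally by fragment:
  benzene ring core → C:6 H:6
  (− 1 ring H displaced by substituents)
  + F → F:1
Element totals:
  C: 6
  H: 5
  F: 1
Molecular formula: C6H5F.
  M = 6(12.0) + 5(1.007825) + 18.998403
    = 72.000000 + 5.039125 + 18.998403 = 96.037528

96.0375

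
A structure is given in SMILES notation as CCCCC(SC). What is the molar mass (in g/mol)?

Atom tally by fragment:
  CH3 → C:1 H:3
  CH2 → C:1 H:2
  CH2 → C:1 H:2
  CH2 → C:1 H:2
  CH2SCH3 → C:2 H:5 S:1
Element totals:
  C: 6
  H: 14
  S: 1
Molecular formula: C6H14S.
  M = 6(12.011) + 14(1.008) + 32.06
    = 72.066 + 14.112 + 32.060 = 118.238

118.24 g/mol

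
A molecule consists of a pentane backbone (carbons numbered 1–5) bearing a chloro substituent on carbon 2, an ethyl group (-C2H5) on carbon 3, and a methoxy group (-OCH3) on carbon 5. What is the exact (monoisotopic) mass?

Atom tally by fragment:
  CH3 → C:1 H:3
  CH(Cl) → C:1 H:1 Cl:1
  CH(C2H5) → C:3 H:6
  CH2 → C:1 H:2
  CH2OCH3 → C:2 H:5 O:1
Element totals:
  C: 8
  H: 17
  Cl: 1
  O: 1
Molecular formula: C8H17ClO.
  M = 8(12.0) + 17(1.007825) + 34.968853 + 15.994915
    = 96.000000 + 17.133025 + 34.968853 + 15.994915 = 164.096793

164.0968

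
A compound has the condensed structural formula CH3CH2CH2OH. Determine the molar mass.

60.10 g/mol

Atom tally by fragment:
  CH3 → C:1 H:3
  CH2 → C:1 H:2
  CH2OH → C:1 H:3 O:1
Element totals:
  C: 3
  H: 8
  O: 1
Molecular formula: C3H8O.
  M = 3(12.011) + 8(1.008) + 15.999
    = 36.033 + 8.064 + 15.999 = 60.096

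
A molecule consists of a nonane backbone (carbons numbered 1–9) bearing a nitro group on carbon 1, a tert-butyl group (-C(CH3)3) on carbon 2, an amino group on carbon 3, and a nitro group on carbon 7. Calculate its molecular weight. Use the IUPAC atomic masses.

289.38 g/mol

Atom tally by fragment:
  O2NCH2 → C:1 H:2 N:1 O:2
  CH(C(CH3)3) → C:5 H:10
  CH(NH2) → C:1 H:3 N:1
  CH2 → C:1 H:2
  CH2 → C:1 H:2
  CH2 → C:1 H:2
  CH(NO2) → C:1 H:1 N:1 O:2
  CH2 → C:1 H:2
  CH3 → C:1 H:3
Element totals:
  C: 13
  H: 27
  N: 3
  O: 4
Molecular formula: C13H27N3O4.
  M = 13(12.011) + 27(1.008) + 3(14.007) + 4(15.999)
    = 156.143 + 27.216 + 42.021 + 63.996 = 289.376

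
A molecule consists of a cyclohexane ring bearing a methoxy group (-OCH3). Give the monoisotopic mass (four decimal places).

114.1045

Atom tally by fragment:
  cyclohexane ring core → C:6 H:12
  (− 1 ring H displaced by substituents)
  + OCH3 → C:1 H:3 O:1
Element totals:
  C: 7
  H: 14
  O: 1
Molecular formula: C7H14O.
  M = 7(12.0) + 14(1.007825) + 15.994915
    = 84.000000 + 14.109550 + 15.994915 = 114.104465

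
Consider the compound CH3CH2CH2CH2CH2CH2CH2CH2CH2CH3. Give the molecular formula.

Element totals:
  C: 10
  H: 22

C10H22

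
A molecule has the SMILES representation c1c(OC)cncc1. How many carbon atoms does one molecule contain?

6

Atom tally by fragment:
  pyridine ring core → C:5 H:5 N:1
  (− 1 ring H displaced by substituents)
  + OCH3 → C:1 H:3 O:1
Element totals:
  C: 6
  H: 7
  N: 1
  O: 1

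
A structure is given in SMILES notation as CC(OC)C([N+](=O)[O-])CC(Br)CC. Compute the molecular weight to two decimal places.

Atom tally by fragment:
  CH3 → C:1 H:3
  CH(OCH3) → C:2 H:4 O:1
  CH(NO2) → C:1 H:1 N:1 O:2
  CH2 → C:1 H:2
  CH(Br) → C:1 H:1 Br:1
  CH2 → C:1 H:2
  CH3 → C:1 H:3
Element totals:
  C: 8
  H: 16
  Br: 1
  N: 1
  O: 3
Molecular formula: C8H16BrNO3.
  M = 8(12.011) + 16(1.008) + 79.904 + 14.007 + 3(15.999)
    = 96.088 + 16.128 + 79.904 + 14.007 + 47.997 = 254.124

254.12 g/mol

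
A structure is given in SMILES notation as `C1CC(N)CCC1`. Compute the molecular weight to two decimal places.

99.18 g/mol

Atom tally by fragment:
  cyclohexane ring core → C:6 H:12
  (− 1 ring H displaced by substituents)
  + NH2 → N:1 H:2
Element totals:
  C: 6
  H: 13
  N: 1
Molecular formula: C6H13N.
  M = 6(12.011) + 13(1.008) + 14.007
    = 72.066 + 13.104 + 14.007 = 99.177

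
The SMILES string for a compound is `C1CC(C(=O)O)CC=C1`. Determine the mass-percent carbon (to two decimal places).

Atom tally by fragment:
  cyclohexene ring core → C:6 H:10
  (− 1 ring H displaced by substituents)
  + COOH → C:1 H:1 O:2
Element totals:
  C: 7
  H: 10
  O: 2
Molecular formula: C7H10O2.
Molar mass = 126.155 g/mol.
Mass from C: 7 × 12.011 = 84.077 g/mol.
%C = 84.077 / 126.155 × 100 = 66.65%.

66.65%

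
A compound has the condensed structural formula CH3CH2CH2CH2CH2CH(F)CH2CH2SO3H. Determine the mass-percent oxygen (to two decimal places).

22.61%

Element totals:
  C: 8
  H: 17
  F: 1
  O: 3
  S: 1
Molecular formula: C8H17FO3S.
Molar mass = 212.279 g/mol.
Mass from O: 3 × 15.999 = 47.997 g/mol.
%O = 47.997 / 212.279 × 100 = 22.61%.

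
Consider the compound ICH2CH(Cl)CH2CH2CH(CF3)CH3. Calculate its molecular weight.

314.51 g/mol

Atom tally by fragment:
  ICH2 → C:1 H:2 I:1
  CH(Cl) → C:1 H:1 Cl:1
  CH2 → C:1 H:2
  CH2 → C:1 H:2
  CH(CF3) → C:2 H:1 F:3
  CH3 → C:1 H:3
Element totals:
  C: 7
  H: 11
  Cl: 1
  F: 3
  I: 1
Molecular formula: C7H11ClF3I.
  M = 7(12.011) + 11(1.008) + 35.45 + 3(18.998) + 126.904
    = 84.077 + 11.088 + 35.450 + 56.994 + 126.904 = 314.513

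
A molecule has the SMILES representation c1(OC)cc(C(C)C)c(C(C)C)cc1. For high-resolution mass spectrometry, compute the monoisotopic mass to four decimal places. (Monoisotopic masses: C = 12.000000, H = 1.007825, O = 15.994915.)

Atom tally by fragment:
  benzene ring core → C:6 H:6
  (− 3 ring H displaced by substituents)
  + OCH3 → C:1 H:3 O:1
  + CH(CH3)2 → C:3 H:7
  + CH(CH3)2 → C:3 H:7
Element totals:
  C: 13
  H: 20
  O: 1
Molecular formula: C13H20O.
  M = 13(12.0) + 20(1.007825) + 15.994915
    = 156.000000 + 20.156500 + 15.994915 = 192.151415

192.1514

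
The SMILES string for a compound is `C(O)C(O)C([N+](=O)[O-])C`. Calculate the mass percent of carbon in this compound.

35.56%

Atom tally by fragment:
  HOCH2 → C:1 H:3 O:1
  CH(OH) → C:1 H:2 O:1
  CH(NO2) → C:1 H:1 N:1 O:2
  CH3 → C:1 H:3
Element totals:
  C: 4
  H: 9
  N: 1
  O: 4
Molecular formula: C4H9NO4.
Molar mass = 135.119 g/mol.
Mass from C: 4 × 12.011 = 48.044 g/mol.
%C = 48.044 / 135.119 × 100 = 35.56%.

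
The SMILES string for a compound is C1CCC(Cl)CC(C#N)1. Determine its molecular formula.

Atom tally by fragment:
  cyclohexane ring core → C:6 H:12
  (− 2 ring H displaced by substituents)
  + Cl → Cl:1
  + CN → C:1 N:1
Element totals:
  C: 7
  H: 10
  Cl: 1
  N: 1

C7H10ClN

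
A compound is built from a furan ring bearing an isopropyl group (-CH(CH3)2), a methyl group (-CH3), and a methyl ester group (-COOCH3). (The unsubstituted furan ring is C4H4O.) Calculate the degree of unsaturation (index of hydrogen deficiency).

4

Atom tally by fragment:
  furan ring core → C:4 H:4 O:1
  (− 3 ring H displaced by substituents)
  + CH(CH3)2 → C:3 H:7
  + CH3 → C:1 H:3
  + COOCH3 → C:2 H:3 O:2
Element totals:
  C: 10
  H: 14
  O: 3
Molecular formula: C10H14O3.
DoU = (2C + 2 + N − H − X) / 2 = (2·10 + 2 + 0 − 14 − 0) / 2 = 4.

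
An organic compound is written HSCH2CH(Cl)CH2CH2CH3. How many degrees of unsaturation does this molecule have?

0

Atom tally by fragment:
  HSCH2 → C:1 H:3 S:1
  CH(Cl) → C:1 H:1 Cl:1
  CH2 → C:1 H:2
  CH2 → C:1 H:2
  CH3 → C:1 H:3
Element totals:
  C: 5
  H: 11
  Cl: 1
  S: 1
Molecular formula: C5H11ClS.
DoU = (2C + 2 + N − H − X) / 2 = (2·5 + 2 + 0 − 11 − 1) / 2 = 0.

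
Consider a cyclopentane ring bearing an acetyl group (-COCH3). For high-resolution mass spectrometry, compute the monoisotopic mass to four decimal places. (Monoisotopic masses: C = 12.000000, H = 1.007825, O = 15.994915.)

Atom tally by fragment:
  cyclopentane ring core → C:5 H:10
  (− 1 ring H displaced by substituents)
  + COCH3 → C:2 H:3 O:1
Element totals:
  C: 7
  H: 12
  O: 1
Molecular formula: C7H12O.
  M = 7(12.0) + 12(1.007825) + 15.994915
    = 84.000000 + 12.093900 + 15.994915 = 112.088815

112.0888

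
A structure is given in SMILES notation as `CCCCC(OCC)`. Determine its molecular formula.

C7H16O

Atom tally by fragment:
  CH3 → C:1 H:3
  CH2 → C:1 H:2
  CH2 → C:1 H:2
  CH2 → C:1 H:2
  CH2OC2H5 → C:3 H:7 O:1
Element totals:
  C: 7
  H: 16
  O: 1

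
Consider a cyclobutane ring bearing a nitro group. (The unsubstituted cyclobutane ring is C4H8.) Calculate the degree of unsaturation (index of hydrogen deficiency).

2

Atom tally by fragment:
  cyclobutane ring core → C:4 H:8
  (− 1 ring H displaced by substituents)
  + NO2 → N:1 O:2
Element totals:
  C: 4
  H: 7
  N: 1
  O: 2
Molecular formula: C4H7NO2.
DoU = (2C + 2 + N − H − X) / 2 = (2·4 + 2 + 1 − 7 − 0) / 2 = 2.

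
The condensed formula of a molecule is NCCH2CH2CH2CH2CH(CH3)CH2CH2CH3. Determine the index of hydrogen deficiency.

Atom tally by fragment:
  NCCH2 → C:2 H:2 N:1
  CH2 → C:1 H:2
  CH2 → C:1 H:2
  CH2 → C:1 H:2
  CH(CH3) → C:2 H:4
  CH2 → C:1 H:2
  CH2 → C:1 H:2
  CH3 → C:1 H:3
Element totals:
  C: 10
  H: 19
  N: 1
Molecular formula: C10H19N.
DoU = (2C + 2 + N − H − X) / 2 = (2·10 + 2 + 1 − 19 − 0) / 2 = 2.

2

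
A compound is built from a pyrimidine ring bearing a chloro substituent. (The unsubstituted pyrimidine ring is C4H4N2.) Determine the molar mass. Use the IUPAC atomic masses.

Atom tally by fragment:
  pyrimidine ring core → C:4 H:4 N:2
  (− 1 ring H displaced by substituents)
  + Cl → Cl:1
Element totals:
  C: 4
  H: 3
  Cl: 1
  N: 2
Molecular formula: C4H3ClN2.
  M = 4(12.011) + 3(1.008) + 35.45 + 2(14.007)
    = 48.044 + 3.024 + 35.450 + 28.014 = 114.532

114.53 g/mol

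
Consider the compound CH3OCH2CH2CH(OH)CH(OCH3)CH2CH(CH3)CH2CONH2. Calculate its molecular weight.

Atom tally by fragment:
  CH3OCH2 → C:2 H:5 O:1
  CH2 → C:1 H:2
  CH(OH) → C:1 H:2 O:1
  CH(OCH3) → C:2 H:4 O:1
  CH2 → C:1 H:2
  CH(CH3) → C:2 H:4
  CH2CONH2 → C:2 H:4 O:1 N:1
Element totals:
  C: 11
  H: 23
  N: 1
  O: 4
Molecular formula: C11H23NO4.
  M = 11(12.011) + 23(1.008) + 14.007 + 4(15.999)
    = 132.121 + 23.184 + 14.007 + 63.996 = 233.308

233.31 g/mol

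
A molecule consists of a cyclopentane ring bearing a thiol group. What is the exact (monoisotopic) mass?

102.0503

Atom tally by fragment:
  cyclopentane ring core → C:5 H:10
  (− 1 ring H displaced by substituents)
  + SH → S:1 H:1
Element totals:
  C: 5
  H: 10
  S: 1
Molecular formula: C5H10S.
  M = 5(12.0) + 10(1.007825) + 31.972071
    = 60.000000 + 10.078250 + 31.972071 = 102.050321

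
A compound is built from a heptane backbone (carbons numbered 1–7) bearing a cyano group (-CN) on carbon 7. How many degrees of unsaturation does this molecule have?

Atom tally by fragment:
  CH3 → C:1 H:3
  CH2 → C:1 H:2
  CH2 → C:1 H:2
  CH2 → C:1 H:2
  CH2 → C:1 H:2
  CH2 → C:1 H:2
  CH2CN → C:2 H:2 N:1
Element totals:
  C: 8
  H: 15
  N: 1
Molecular formula: C8H15N.
DoU = (2C + 2 + N − H − X) / 2 = (2·8 + 2 + 1 − 15 − 0) / 2 = 2.

2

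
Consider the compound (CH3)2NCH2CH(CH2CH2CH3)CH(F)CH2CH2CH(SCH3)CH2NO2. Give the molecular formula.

Element totals:
  C: 13
  H: 27
  F: 1
  N: 2
  O: 2
  S: 1

C13H27FN2O2S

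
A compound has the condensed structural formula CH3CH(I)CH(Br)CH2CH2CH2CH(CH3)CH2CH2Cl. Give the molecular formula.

C10H19BrClI

Atom tally by fragment:
  CH3 → C:1 H:3
  CH(I) → C:1 H:1 I:1
  CH(Br) → C:1 H:1 Br:1
  CH2 → C:1 H:2
  CH2 → C:1 H:2
  CH2 → C:1 H:2
  CH(CH3) → C:2 H:4
  CH2 → C:1 H:2
  CH2Cl → C:1 H:2 Cl:1
Element totals:
  C: 10
  H: 19
  Br: 1
  Cl: 1
  I: 1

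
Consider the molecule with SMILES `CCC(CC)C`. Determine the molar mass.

86.18 g/mol

Atom tally by fragment:
  CH3 → C:1 H:3
  CH2 → C:1 H:2
  CH(C2H5) → C:3 H:6
  CH3 → C:1 H:3
Element totals:
  C: 6
  H: 14
Molecular formula: C6H14.
  M = 6(12.011) + 14(1.008)
    = 72.066 + 14.112 = 86.178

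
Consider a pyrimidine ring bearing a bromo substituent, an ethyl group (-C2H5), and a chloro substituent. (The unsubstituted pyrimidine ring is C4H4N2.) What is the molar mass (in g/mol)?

Atom tally by fragment:
  pyrimidine ring core → C:4 H:4 N:2
  (− 3 ring H displaced by substituents)
  + Br → Br:1
  + C2H5 → C:2 H:5
  + Cl → Cl:1
Element totals:
  C: 6
  H: 6
  Br: 1
  Cl: 1
  N: 2
Molecular formula: C6H6BrClN2.
  M = 6(12.011) + 6(1.008) + 79.904 + 35.45 + 2(14.007)
    = 72.066 + 6.048 + 79.904 + 35.450 + 28.014 = 221.482

221.48 g/mol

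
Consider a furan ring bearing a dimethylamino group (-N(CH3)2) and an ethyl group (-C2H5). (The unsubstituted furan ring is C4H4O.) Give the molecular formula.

Atom tally by fragment:
  furan ring core → C:4 H:4 O:1
  (− 2 ring H displaced by substituents)
  + N(CH3)2 → N:1 C:2 H:6
  + C2H5 → C:2 H:5
Element totals:
  C: 8
  H: 13
  N: 1
  O: 1

C8H13NO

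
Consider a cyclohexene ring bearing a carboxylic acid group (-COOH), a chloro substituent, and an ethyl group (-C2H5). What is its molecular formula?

Atom tally by fragment:
  cyclohexene ring core → C:6 H:10
  (− 3 ring H displaced by substituents)
  + COOH → C:1 H:1 O:2
  + Cl → Cl:1
  + C2H5 → C:2 H:5
Element totals:
  C: 9
  H: 13
  Cl: 1
  O: 2

C9H13ClO2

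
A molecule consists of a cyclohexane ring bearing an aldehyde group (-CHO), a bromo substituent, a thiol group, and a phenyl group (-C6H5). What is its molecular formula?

C13H15BrOS

Atom tally by fragment:
  cyclohexane ring core → C:6 H:12
  (− 4 ring H displaced by substituents)
  + CHO → C:1 H:1 O:1
  + Br → Br:1
  + SH → S:1 H:1
  + C6H5 → C:6 H:5
Element totals:
  C: 13
  H: 15
  Br: 1
  O: 1
  S: 1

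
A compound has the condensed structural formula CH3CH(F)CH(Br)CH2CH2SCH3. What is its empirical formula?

Atom tally by fragment:
  CH3 → C:1 H:3
  CH(F) → C:1 H:1 F:1
  CH(Br) → C:1 H:1 Br:1
  CH2 → C:1 H:2
  CH2SCH3 → C:2 H:5 S:1
Element totals:
  C: 6
  H: 12
  Br: 1
  F: 1
  S: 1
Molecular formula: C6H12BrFS.
gcd of subscripts (1, 6, 1, 12, 1) = 1, so the empirical formula equals the molecular formula.

C6H12BrFS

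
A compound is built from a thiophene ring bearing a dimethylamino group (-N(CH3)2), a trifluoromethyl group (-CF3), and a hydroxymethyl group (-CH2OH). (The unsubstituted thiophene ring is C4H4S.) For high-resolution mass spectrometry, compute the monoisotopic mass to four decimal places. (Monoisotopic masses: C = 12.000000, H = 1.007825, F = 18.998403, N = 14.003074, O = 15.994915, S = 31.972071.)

225.0435

Atom tally by fragment:
  thiophene ring core → C:4 H:4 S:1
  (− 3 ring H displaced by substituents)
  + N(CH3)2 → N:1 C:2 H:6
  + CF3 → C:1 F:3
  + CH2OH → C:1 H:3 O:1
Element totals:
  C: 8
  H: 10
  F: 3
  N: 1
  O: 1
  S: 1
Molecular formula: C8H10F3NOS.
  M = 8(12.0) + 10(1.007825) + 3(18.998403) + 14.003074 + 15.994915 + 31.972071
    = 96.000000 + 10.078250 + 56.995209 + 14.003074 + 15.994915 + 31.972071 = 225.043519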